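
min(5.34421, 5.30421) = 5.30421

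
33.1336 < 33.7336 True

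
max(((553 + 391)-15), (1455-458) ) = 997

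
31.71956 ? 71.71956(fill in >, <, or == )<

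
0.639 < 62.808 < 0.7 False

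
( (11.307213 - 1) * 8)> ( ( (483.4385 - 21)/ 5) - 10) False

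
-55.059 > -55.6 True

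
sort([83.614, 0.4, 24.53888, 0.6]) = [0.4, 0.6, 24.53888, 83.614]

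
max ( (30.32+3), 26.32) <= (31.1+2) False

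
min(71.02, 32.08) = 32.08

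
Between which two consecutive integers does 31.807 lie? 31 and 32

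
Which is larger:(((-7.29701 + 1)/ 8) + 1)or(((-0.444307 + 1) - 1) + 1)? (((-0.444307 + 1) - 1) + 1)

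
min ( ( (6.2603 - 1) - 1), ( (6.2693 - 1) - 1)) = 4.2603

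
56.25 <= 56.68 True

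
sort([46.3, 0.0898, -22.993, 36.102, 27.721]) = [-22.993, 0.0898, 27.721, 36.102, 46.3]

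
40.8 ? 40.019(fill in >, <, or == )>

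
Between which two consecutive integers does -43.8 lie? -44 and -43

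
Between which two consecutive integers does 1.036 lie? 1 and 2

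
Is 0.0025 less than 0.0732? Yes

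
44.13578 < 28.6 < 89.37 False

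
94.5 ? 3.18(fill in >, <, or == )>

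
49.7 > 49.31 True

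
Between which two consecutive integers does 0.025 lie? 0 and 1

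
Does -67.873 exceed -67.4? No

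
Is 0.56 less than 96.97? Yes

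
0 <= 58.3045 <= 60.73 True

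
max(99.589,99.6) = 99.6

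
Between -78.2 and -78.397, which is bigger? -78.2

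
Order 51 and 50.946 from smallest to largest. 50.946, 51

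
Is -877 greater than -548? No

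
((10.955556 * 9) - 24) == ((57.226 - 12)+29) False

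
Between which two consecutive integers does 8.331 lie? 8 and 9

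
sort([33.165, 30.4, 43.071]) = [30.4, 33.165, 43.071]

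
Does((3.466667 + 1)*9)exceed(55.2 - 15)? Yes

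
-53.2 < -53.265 False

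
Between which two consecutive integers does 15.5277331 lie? 15 and 16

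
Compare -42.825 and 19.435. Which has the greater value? 19.435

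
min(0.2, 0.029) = 0.029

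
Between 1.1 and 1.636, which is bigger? 1.636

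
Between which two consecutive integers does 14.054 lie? 14 and 15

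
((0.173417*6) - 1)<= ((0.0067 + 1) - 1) False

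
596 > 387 True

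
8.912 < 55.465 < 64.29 True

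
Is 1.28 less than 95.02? Yes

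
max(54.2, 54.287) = 54.287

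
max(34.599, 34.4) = 34.599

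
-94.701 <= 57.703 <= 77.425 True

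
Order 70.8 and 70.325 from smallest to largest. 70.325, 70.8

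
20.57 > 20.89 False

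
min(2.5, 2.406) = 2.406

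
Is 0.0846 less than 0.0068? No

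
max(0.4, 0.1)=0.4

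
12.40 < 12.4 False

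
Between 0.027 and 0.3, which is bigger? 0.3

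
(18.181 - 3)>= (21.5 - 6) False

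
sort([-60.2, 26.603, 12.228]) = [-60.2, 12.228, 26.603]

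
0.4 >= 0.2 True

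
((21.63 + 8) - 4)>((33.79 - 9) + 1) False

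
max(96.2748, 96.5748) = 96.5748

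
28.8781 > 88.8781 False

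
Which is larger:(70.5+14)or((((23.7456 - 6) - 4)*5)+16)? ((((23.7456 - 6) - 4)*5)+16)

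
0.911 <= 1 True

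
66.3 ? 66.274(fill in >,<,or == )>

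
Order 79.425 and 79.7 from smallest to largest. 79.425, 79.7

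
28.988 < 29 True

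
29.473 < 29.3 False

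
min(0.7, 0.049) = 0.049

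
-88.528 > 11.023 False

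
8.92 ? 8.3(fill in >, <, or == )>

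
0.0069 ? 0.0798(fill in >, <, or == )<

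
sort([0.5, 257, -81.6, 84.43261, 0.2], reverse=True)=[257, 84.43261, 0.5, 0.2, -81.6]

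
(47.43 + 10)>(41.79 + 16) False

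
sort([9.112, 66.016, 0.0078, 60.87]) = [0.0078, 9.112, 60.87, 66.016]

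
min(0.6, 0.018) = 0.018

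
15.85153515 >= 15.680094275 True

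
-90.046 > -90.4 True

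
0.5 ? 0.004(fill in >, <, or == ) >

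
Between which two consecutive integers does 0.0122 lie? 0 and 1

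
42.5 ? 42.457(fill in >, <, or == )>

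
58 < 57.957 False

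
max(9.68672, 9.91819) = 9.91819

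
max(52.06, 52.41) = 52.41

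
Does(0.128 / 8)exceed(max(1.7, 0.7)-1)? No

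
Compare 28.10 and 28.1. They are equal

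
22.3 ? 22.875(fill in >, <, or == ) <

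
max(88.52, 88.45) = 88.52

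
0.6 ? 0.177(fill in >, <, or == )>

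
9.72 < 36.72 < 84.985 True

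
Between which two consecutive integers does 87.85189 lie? 87 and 88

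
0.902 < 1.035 True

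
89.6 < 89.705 True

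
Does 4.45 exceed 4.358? Yes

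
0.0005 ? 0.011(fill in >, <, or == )<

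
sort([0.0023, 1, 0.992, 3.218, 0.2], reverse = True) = [3.218, 1, 0.992, 0.2, 0.0023]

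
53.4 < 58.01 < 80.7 True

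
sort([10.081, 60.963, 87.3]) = [10.081, 60.963, 87.3]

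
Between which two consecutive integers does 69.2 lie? 69 and 70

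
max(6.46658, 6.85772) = 6.85772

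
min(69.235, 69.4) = 69.235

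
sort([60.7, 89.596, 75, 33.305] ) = [33.305, 60.7, 75, 89.596]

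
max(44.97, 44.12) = 44.97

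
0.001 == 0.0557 False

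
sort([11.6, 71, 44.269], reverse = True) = [71, 44.269, 11.6]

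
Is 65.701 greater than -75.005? Yes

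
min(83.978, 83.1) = 83.1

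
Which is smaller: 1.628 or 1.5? 1.5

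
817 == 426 False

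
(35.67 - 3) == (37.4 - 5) False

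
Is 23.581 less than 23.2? No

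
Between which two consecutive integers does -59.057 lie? -60 and -59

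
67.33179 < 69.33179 True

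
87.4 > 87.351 True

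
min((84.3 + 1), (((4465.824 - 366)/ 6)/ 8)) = 85.3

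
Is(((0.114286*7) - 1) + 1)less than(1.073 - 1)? No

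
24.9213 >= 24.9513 False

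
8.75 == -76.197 False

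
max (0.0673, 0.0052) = 0.0673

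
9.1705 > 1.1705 True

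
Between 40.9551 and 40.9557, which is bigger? 40.9557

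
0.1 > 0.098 True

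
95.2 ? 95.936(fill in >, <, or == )<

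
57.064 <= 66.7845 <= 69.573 True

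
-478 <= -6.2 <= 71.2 True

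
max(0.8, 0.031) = 0.8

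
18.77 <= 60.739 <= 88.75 True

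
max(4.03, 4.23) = 4.23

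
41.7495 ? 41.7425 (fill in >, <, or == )>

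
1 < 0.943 False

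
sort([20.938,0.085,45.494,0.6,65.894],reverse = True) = [65.894,45.494,20.938,0.6,0.085]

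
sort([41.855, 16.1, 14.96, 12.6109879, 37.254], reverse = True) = [41.855, 37.254, 16.1, 14.96, 12.6109879]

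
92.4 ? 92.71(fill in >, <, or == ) <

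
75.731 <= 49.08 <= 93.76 False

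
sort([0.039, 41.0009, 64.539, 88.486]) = [0.039, 41.0009, 64.539, 88.486]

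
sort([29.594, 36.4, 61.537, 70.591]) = [29.594, 36.4, 61.537, 70.591]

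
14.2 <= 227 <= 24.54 False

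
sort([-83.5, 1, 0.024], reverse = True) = [1, 0.024, -83.5]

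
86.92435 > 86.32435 True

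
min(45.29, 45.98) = 45.29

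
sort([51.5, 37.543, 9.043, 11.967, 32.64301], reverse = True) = [51.5, 37.543, 32.64301, 11.967, 9.043]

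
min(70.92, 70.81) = 70.81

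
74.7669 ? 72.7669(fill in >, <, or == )>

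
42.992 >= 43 False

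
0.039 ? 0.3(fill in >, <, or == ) <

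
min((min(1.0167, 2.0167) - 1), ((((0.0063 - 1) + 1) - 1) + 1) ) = 0.0063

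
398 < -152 False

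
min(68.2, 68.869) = 68.2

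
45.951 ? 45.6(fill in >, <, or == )>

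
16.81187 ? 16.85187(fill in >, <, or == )<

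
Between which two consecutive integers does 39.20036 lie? 39 and 40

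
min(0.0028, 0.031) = 0.0028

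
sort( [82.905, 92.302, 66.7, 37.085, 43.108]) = [37.085, 43.108, 66.7, 82.905, 92.302]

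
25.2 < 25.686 True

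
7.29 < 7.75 True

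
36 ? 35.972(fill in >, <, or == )>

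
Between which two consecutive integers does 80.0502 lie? 80 and 81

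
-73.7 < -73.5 True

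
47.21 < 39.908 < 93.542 False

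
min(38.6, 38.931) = 38.6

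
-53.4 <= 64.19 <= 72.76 True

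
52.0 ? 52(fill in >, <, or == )==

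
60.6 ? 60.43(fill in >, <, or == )>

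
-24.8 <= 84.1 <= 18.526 False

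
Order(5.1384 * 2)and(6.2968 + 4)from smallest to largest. (5.1384 * 2), (6.2968 + 4)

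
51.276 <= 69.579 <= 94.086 True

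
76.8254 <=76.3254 False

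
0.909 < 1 True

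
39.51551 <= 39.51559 True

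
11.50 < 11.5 False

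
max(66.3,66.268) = 66.3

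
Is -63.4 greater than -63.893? Yes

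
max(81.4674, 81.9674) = 81.9674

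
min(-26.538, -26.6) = -26.6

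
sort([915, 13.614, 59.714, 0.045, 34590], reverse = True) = [34590, 915, 59.714, 13.614, 0.045]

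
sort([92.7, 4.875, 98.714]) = [4.875, 92.7, 98.714]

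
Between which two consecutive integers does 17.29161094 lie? 17 and 18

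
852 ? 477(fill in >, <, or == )>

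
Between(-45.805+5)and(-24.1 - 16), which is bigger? (-24.1 - 16)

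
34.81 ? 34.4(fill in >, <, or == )>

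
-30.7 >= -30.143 False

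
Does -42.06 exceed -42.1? Yes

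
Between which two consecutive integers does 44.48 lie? 44 and 45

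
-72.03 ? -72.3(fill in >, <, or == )>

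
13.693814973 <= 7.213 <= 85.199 False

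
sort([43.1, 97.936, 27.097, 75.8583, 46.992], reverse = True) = [97.936, 75.8583, 46.992, 43.1, 27.097]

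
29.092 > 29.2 False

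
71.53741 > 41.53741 True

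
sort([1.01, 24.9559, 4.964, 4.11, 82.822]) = [1.01, 4.11, 4.964, 24.9559, 82.822]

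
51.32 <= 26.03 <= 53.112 False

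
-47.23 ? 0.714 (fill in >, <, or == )<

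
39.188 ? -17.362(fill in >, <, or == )>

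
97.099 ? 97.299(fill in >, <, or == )<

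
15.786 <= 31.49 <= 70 True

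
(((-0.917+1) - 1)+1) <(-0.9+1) True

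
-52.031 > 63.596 False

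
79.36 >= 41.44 True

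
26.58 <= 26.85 True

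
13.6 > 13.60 False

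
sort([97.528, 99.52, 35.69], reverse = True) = [99.52, 97.528, 35.69]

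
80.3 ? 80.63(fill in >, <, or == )<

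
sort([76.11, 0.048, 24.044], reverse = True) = [76.11, 24.044, 0.048]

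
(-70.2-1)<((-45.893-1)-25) False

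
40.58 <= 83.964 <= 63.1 False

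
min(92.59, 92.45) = 92.45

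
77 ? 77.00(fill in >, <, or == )==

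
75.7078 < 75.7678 True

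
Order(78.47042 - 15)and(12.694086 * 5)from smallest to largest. (78.47042 - 15), (12.694086 * 5)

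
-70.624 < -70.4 True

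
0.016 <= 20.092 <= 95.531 True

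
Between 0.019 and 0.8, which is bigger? 0.8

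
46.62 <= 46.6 False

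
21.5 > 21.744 False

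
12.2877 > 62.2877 False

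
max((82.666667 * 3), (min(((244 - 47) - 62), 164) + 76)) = 248.000001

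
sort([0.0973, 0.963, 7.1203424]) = [0.0973, 0.963, 7.1203424]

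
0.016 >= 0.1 False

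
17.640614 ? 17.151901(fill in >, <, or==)>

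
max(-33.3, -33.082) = -33.082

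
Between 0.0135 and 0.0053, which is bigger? 0.0135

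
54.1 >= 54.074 True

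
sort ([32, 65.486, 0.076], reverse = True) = [65.486, 32, 0.076]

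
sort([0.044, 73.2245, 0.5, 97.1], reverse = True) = [97.1, 73.2245, 0.5, 0.044]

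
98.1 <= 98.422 True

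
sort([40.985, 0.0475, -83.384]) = [-83.384, 0.0475, 40.985]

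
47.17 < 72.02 True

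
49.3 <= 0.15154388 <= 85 False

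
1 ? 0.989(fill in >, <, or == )>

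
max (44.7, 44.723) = 44.723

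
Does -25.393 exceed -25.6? Yes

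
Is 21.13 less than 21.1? No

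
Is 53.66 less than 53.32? No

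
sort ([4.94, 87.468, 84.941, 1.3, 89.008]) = [1.3, 4.94, 84.941, 87.468, 89.008]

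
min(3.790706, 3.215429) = 3.215429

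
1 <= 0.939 False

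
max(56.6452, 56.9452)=56.9452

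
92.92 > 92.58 True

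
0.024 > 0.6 False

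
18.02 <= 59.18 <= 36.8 False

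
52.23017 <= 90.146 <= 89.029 False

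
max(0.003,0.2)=0.2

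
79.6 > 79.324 True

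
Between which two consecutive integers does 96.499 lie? 96 and 97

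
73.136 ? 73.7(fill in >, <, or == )<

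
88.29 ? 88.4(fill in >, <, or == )<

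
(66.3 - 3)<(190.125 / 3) True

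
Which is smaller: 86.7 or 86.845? 86.7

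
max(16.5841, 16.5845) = 16.5845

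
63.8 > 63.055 True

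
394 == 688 False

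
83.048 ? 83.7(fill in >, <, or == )<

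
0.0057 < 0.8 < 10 True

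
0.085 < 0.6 True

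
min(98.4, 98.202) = 98.202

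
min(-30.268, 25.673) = -30.268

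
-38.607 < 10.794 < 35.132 True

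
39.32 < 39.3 False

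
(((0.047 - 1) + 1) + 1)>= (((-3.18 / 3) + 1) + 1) True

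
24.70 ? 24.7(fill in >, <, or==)==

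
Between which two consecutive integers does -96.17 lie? -97 and -96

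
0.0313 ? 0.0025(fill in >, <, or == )>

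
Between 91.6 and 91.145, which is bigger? 91.6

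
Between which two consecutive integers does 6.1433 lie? 6 and 7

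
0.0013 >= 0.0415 False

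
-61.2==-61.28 False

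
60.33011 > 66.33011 False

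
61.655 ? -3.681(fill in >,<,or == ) >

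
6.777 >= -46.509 True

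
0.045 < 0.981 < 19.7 True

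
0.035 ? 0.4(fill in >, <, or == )<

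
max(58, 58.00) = 58.00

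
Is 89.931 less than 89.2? No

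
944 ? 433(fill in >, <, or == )>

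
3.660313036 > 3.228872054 True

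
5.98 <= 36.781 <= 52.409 True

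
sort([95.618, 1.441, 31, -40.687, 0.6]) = [-40.687, 0.6, 1.441, 31, 95.618]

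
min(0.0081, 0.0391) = 0.0081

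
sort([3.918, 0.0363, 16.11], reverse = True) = [16.11, 3.918, 0.0363]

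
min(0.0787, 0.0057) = 0.0057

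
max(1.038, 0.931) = 1.038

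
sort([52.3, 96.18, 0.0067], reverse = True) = [96.18, 52.3, 0.0067]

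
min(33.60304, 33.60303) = 33.60303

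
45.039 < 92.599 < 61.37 False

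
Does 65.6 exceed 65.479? Yes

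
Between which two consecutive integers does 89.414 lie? 89 and 90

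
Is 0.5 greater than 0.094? Yes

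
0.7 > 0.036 True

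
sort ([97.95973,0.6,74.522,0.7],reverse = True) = [97.95973,74.522,0.7,0.6]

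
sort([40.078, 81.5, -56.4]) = [-56.4, 40.078, 81.5]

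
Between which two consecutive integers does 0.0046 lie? 0 and 1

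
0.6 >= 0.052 True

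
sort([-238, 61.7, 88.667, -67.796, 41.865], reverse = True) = [88.667, 61.7, 41.865, -67.796, -238]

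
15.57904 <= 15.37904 False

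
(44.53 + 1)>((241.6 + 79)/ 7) False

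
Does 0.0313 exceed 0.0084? Yes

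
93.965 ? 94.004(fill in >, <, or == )<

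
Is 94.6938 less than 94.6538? No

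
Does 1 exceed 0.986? Yes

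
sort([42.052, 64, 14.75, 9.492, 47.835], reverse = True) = [64, 47.835, 42.052, 14.75, 9.492]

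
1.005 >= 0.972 True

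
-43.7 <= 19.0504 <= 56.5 True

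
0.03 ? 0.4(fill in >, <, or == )<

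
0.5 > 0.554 False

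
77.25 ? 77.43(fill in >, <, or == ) <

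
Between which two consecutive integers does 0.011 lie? 0 and 1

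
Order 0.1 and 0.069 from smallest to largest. 0.069, 0.1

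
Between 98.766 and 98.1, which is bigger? 98.766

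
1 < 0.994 False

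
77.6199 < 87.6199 True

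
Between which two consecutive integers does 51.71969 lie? 51 and 52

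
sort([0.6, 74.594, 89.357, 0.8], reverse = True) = [89.357, 74.594, 0.8, 0.6]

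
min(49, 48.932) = 48.932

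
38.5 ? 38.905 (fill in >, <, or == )<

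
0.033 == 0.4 False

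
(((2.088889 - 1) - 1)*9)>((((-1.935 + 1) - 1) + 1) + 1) True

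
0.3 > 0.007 True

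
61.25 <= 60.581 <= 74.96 False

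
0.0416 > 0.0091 True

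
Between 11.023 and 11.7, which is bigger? 11.7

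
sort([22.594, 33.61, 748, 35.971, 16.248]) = [16.248, 22.594, 33.61, 35.971, 748]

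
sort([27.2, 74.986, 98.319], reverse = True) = [98.319, 74.986, 27.2]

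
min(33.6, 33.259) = 33.259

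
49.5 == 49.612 False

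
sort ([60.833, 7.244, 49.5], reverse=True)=[60.833, 49.5, 7.244]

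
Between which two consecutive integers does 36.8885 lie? 36 and 37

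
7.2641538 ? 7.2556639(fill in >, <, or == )>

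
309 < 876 True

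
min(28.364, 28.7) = 28.364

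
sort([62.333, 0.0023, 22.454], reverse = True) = [62.333, 22.454, 0.0023]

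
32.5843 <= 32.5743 False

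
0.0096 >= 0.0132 False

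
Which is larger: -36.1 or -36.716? -36.1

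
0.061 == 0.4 False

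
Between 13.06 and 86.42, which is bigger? 86.42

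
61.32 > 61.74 False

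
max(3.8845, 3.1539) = 3.8845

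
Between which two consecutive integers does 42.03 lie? 42 and 43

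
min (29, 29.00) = 29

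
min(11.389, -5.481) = -5.481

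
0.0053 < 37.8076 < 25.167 False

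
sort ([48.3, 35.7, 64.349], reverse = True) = [64.349, 48.3, 35.7]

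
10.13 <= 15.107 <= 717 True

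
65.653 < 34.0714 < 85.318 False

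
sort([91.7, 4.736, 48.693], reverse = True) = [91.7, 48.693, 4.736]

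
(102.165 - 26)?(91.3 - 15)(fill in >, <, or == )<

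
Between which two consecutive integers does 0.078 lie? 0 and 1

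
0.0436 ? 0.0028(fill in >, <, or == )>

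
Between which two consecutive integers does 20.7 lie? 20 and 21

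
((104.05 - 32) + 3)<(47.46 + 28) True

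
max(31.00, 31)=31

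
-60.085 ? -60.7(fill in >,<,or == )>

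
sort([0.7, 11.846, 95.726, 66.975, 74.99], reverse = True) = [95.726, 74.99, 66.975, 11.846, 0.7]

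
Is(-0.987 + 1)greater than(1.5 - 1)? No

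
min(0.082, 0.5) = 0.082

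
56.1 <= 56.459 True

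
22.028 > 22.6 False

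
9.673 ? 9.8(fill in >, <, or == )<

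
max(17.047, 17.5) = 17.5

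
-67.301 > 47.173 False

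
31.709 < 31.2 False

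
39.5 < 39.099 False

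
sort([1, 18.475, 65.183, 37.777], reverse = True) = [65.183, 37.777, 18.475, 1]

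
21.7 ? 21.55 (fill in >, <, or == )>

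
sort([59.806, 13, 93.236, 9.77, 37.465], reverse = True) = [93.236, 59.806, 37.465, 13, 9.77]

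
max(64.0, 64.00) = 64.00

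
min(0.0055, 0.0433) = 0.0055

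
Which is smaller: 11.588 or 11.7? 11.588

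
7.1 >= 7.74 False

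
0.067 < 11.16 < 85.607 True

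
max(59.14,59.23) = 59.23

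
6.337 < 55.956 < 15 False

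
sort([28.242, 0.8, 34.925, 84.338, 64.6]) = [0.8, 28.242, 34.925, 64.6, 84.338]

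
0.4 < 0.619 True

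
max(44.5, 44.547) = 44.547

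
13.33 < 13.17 False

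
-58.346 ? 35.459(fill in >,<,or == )<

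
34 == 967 False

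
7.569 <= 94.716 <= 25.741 False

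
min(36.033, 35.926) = 35.926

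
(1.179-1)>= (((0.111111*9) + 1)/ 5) False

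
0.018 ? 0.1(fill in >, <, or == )<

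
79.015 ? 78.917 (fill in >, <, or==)>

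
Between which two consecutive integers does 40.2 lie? 40 and 41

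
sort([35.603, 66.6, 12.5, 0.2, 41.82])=[0.2, 12.5, 35.603, 41.82, 66.6]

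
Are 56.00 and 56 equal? Yes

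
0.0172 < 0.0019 False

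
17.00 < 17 False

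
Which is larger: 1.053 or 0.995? 1.053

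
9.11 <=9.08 False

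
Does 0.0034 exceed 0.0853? No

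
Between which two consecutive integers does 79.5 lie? 79 and 80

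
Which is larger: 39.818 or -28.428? 39.818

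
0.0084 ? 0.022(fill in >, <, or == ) <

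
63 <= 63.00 True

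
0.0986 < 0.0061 False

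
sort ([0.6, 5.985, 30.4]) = [0.6, 5.985, 30.4]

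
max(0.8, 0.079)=0.8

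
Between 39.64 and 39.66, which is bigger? 39.66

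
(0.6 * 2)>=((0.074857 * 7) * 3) False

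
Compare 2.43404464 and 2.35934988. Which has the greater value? 2.43404464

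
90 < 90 False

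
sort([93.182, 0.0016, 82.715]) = [0.0016, 82.715, 93.182]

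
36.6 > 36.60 False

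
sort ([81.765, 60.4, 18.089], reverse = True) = [81.765, 60.4, 18.089]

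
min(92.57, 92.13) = 92.13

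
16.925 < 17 True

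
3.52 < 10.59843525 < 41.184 True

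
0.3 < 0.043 False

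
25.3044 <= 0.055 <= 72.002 False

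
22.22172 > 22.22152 True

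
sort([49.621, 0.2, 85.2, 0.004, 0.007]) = [0.004, 0.007, 0.2, 49.621, 85.2]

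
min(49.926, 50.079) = 49.926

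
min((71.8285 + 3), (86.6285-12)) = 74.6285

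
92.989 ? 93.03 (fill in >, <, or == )<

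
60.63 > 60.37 True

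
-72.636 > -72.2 False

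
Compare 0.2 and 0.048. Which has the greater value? 0.2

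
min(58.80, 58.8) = 58.80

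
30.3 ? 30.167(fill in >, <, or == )>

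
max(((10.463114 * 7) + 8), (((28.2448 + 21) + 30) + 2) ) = 81.2448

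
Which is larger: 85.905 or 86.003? 86.003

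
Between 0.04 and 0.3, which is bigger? 0.3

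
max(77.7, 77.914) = 77.914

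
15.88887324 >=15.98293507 False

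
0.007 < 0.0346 True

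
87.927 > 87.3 True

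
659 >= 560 True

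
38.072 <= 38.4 True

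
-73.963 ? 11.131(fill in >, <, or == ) <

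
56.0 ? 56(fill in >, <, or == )==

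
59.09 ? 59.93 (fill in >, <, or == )<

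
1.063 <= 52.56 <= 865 True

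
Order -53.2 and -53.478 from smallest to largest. -53.478, -53.2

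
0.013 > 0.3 False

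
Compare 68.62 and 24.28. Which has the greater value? 68.62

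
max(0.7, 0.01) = 0.7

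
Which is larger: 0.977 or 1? 1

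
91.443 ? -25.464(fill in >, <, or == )>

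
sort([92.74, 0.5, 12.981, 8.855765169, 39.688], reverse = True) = [92.74, 39.688, 12.981, 8.855765169, 0.5]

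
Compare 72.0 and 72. They are equal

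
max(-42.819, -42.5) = -42.5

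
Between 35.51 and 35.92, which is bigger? 35.92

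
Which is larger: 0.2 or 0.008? 0.2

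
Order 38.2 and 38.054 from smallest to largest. 38.054, 38.2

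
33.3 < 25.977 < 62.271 False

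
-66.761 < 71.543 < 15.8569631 False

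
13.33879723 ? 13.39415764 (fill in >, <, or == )<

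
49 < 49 False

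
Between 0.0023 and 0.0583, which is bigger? 0.0583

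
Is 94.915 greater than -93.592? Yes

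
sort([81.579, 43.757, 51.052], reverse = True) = [81.579, 51.052, 43.757]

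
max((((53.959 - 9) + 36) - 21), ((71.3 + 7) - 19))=59.959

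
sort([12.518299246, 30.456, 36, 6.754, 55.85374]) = [6.754, 12.518299246, 30.456, 36, 55.85374]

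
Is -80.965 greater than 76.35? No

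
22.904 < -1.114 False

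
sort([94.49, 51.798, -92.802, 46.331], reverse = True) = [94.49, 51.798, 46.331, -92.802]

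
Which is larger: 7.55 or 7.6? 7.6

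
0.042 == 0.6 False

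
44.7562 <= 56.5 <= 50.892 False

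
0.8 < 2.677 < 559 True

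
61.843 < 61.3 False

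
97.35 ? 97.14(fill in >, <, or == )>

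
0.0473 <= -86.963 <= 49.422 False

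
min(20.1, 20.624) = 20.1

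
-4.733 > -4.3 False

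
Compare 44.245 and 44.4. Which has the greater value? 44.4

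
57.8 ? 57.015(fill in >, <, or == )>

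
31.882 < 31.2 False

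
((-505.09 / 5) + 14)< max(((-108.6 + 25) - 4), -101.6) False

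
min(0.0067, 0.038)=0.0067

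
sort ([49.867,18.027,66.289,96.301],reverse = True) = [96.301,66.289,49.867,18.027]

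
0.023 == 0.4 False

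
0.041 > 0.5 False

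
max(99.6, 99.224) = 99.6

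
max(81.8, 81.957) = 81.957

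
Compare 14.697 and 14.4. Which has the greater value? 14.697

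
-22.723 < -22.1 True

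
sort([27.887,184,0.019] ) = [0.019,27.887,184]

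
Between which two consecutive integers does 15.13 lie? 15 and 16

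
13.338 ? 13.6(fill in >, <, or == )<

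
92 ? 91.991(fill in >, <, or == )>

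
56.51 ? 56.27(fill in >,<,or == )>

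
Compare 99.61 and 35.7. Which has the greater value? 99.61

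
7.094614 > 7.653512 False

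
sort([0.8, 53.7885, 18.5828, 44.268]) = [0.8, 18.5828, 44.268, 53.7885]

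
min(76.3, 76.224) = 76.224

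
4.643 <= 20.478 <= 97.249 True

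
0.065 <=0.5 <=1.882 True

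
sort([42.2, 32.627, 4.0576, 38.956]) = [4.0576, 32.627, 38.956, 42.2]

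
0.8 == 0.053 False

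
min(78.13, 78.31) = 78.13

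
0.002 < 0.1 True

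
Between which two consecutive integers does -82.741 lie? -83 and -82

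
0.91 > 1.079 False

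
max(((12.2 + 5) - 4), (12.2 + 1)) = 13.2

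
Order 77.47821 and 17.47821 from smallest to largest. 17.47821, 77.47821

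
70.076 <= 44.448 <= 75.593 False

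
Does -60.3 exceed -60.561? Yes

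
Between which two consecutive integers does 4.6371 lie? 4 and 5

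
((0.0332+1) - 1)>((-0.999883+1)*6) True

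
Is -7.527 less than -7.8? No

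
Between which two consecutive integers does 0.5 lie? 0 and 1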